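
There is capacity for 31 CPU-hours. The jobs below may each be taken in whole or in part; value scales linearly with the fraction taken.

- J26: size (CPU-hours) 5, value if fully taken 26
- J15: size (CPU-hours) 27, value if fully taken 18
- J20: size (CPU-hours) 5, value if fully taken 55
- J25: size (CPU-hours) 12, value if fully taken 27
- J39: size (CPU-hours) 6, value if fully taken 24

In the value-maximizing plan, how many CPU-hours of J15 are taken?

Best value per unit of size first: J20 55/5≈11, J26 26/5≈5.2, J39 24/6≈4, J25 27/12≈2.25, J15 18/27≈0.667.
J20: take in full, 5 CPU-hours for value 55 — 26 left.
Take all of J26 (5 CPU-hours, value 26) — 21 CPU-hours left.
All 6 CPU-hours of J39 fit (value 24) — 15 remain.
J25: take in full, 12 CPU-hours for value 27 — 3 left.
Only 3 CPU-hours remain; take 3/27 of J15 for value 18×3/27 = 2.

3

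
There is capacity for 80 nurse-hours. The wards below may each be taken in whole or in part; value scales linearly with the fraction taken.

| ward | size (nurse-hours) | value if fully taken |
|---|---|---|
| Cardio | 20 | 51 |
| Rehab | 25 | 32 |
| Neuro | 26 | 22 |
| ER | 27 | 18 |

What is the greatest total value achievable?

Sort by value density: Cardio 51/20≈2.55, Rehab 32/25≈1.28, Neuro 22/26≈0.846, ER 18/27≈0.667.
Cardio: take in full, 20 nurse-hours for value 51 ; 60 left.
Rehab: take in full, 25 nurse-hours for value 32 ; 35 left.
Take all of Neuro (26 nurse-hours, value 22) ; 9 nurse-hours left.
Fill the last 9 nurse-hours with part of ER: 9/27 of it earns 6.
Total value = 111.

111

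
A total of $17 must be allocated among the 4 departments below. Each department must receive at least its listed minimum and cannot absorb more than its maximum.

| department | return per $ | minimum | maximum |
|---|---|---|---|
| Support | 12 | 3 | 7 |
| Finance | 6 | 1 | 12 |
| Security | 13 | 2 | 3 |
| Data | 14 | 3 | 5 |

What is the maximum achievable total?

Meeting every minimum uses 3+1+2+3 = 9 $, leaving 8.
Highest return per $ first: Data 14 > Security 13 > Support 12 > Finance 6.
Data: +2 to 5 (cap) ; 6 left.
Security: +1 to 3 (cap) ; 5 left.
Support takes 4 more to reach its cap of 7 ; 1 left.
Finance: +1 (room for 11) → 2. Pool exhausted.
Total = 12×7 + 6×2 + 13×3 + 14×5 = 205.

205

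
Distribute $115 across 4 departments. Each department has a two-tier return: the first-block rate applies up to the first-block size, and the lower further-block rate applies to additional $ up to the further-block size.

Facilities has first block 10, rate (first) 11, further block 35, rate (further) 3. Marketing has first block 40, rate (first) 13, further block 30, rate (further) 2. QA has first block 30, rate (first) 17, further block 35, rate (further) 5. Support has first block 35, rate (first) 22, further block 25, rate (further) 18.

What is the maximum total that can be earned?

Order all 8 blocks by rate: Support/T1 22 > Support/T2 18 > QA/T1 17 > Marketing/T1 13 > Facilities/T1 11 > QA/T2 5 > Facilities/T2 3 > Marketing/T2 2.
Support/T1 (22): +35 → 80 left.
Fill Support T2 block (25 at 18) → 55 left.
QA T1 at 17: fill all 30 → 25 left.
Marketing T1 at 13: only 25 left, fill 25.
Total = 22×35 + 18×25 + 17×30 + 13×25 = 2055.

2055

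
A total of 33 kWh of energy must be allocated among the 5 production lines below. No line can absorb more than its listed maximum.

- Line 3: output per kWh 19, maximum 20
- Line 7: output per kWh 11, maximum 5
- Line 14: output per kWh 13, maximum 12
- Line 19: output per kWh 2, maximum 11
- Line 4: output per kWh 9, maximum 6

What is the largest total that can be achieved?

547

Order the production lines by output per kWh: Line 3 19 > Line 14 13 > Line 7 11 > Line 4 9 > Line 19 2.
Line 3: +20 to 20 (cap) → 13 left.
Line 14: +12 to 12 (cap) → 1 left.
Line 7 has room for 5 but only 1 remain, so it gets 1.
Total = 19×20 + 11×1 + 13×12 = 547.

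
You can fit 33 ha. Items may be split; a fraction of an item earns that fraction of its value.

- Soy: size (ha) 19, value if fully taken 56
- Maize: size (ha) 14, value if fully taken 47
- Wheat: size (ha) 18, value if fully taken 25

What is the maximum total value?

103

Best value per unit of size first: Maize 47/14≈3.36, Soy 56/19≈2.95, Wheat 25/18≈1.39.
Take all of Maize (14 ha, value 47) — 19 ha left.
Soy: take in full, 19 ha for value 56 — 0 left.
Total value = 103.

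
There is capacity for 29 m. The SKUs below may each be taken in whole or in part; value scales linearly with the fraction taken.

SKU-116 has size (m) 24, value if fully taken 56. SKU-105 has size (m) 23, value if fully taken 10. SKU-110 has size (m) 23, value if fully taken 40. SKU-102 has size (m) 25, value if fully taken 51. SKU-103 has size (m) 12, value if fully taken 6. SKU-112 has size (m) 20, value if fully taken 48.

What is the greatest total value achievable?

69

Sort by value density: SKU-112 48/20≈2.4, SKU-116 56/24≈2.33, SKU-102 51/25≈2.04, SKU-110 40/23≈1.74, SKU-103 6/12≈0.5, SKU-105 10/23≈0.435.
SKU-112: take in full, 20 m for value 48 → 9 left.
Fill the last 9 m with part of SKU-116: 9/24 of it earns 21.
Total value = 69.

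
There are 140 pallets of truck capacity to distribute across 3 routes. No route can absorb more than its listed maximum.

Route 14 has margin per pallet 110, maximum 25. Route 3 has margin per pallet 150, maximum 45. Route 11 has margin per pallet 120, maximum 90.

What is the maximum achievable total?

Order the routes by margin per pallet: Route 3 150 > Route 11 120 > Route 14 110.
Route 3 takes 45 to reach its cap of 45 ; 95 left.
Route 11: +90 to 90 (cap) ; 5 left.
Route 14 has room for 25 but only 5 remain, so it gets 5.
Total = 110×5 + 150×45 + 120×90 = 18100.

18100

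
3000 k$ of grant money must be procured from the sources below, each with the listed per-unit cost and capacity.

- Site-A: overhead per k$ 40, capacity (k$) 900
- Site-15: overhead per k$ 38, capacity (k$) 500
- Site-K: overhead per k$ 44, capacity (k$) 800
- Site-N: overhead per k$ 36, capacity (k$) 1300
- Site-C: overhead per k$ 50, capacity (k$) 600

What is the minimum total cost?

115000

Fill from the cheapest source first.
Site-N (36): use full 1300 ; 1700 k$ to go.
Take 500 from Site-15 at 38 ; need 1200 more.
Site-A at 40: take all 900 k$ ; 300 still needed.
Site-K at 44: take 300 of its 800 ; requirement met.
Site-C: unused.
Cost = 1300×36 + 500×38 + 900×40 + 300×44 = 115000.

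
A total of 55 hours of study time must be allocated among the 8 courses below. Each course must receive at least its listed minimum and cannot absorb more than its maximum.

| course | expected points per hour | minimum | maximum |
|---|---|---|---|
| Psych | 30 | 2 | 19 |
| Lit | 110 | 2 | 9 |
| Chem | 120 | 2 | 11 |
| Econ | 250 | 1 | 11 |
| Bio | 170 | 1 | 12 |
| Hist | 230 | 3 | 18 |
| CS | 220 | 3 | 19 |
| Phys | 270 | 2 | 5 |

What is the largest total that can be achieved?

Meeting every minimum uses 2+2+2+1+1+3+3+2 = 16 hours, leaving 39.
Rank by expected points per hour: Phys 270 > Econ 250 > Hist 230 > CS 220 > Bio 170 > Chem 120 > Lit 110 > Psych 30.
Give Phys 3 more to hit its cap of 5 → 36 left.
Econ: +10 to 11 (cap) → 26 left.
Hist: +15 to 18 (cap) → 11 left.
CS has room for 16 more but only 11 remain, so it gets 14.
Total = 30×2 + 110×2 + 120×2 + 250×11 + 170×1 + 230×18 + 220×14 + 270×5 = 12010.

12010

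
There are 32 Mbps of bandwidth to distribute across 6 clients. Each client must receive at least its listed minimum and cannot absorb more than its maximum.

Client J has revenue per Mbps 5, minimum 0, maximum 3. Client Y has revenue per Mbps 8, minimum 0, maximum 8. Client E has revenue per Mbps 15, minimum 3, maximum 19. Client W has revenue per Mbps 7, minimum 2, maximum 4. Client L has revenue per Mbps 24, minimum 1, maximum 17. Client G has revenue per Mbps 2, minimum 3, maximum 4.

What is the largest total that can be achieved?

Meeting every minimum uses 0+0+3+2+1+3 = 9 Mbps, leaving 23.
Highest revenue per Mbps first: Client L 24 > Client E 15 > Client Y 8 > Client W 7 > Client J 5 > Client G 2.
Give Client L 16 more to hit its cap of 17 ; 7 left.
Only 7 left; Client E takes them to reach 10.
Total = 15×10 + 7×2 + 24×17 + 2×3 = 578.

578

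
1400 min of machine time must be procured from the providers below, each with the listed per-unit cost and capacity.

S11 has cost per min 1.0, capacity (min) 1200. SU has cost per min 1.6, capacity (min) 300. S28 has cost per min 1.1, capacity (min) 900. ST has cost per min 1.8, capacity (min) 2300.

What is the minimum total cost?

Use providers in increasing cost order.
Take 1200 from S11 at 1.0 → need 200 more.
Take 200 from S28 at 1.1 to finish.
SU, ST: unused.
Cost = 1200×1.0 + 200×1.1 = 1420.

1420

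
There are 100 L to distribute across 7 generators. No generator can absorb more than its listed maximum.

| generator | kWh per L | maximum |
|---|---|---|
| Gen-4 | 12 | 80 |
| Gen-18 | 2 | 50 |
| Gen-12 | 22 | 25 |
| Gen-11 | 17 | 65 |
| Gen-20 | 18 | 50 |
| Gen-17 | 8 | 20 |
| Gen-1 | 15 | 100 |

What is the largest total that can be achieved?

1875

Order the generators by kWh per L: Gen-12 22 > Gen-20 18 > Gen-11 17 > Gen-1 15 > Gen-4 12 > Gen-17 8 > Gen-18 2.
Gen-12: +25 to 25 (cap) ; 75 left.
Gen-20: +50 to 50 (cap) ; 25 left.
Gen-11 has room for 65 but only 25 remain, so it gets 25.
Total = 22×25 + 17×25 + 18×50 = 1875.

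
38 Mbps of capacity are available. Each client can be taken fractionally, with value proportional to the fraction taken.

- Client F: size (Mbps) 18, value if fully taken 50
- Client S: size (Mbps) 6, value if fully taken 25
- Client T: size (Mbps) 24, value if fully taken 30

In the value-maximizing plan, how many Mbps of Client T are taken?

Sort by value density: Client S 25/6≈4.17, Client F 50/18≈2.78, Client T 30/24≈1.25.
Client S: take in full, 6 Mbps for value 25 ; 32 left.
Client F: take in full, 18 Mbps for value 50 ; 14 left.
Fill the last 14 Mbps with part of Client T: 14/24 of it earns 17.5.

14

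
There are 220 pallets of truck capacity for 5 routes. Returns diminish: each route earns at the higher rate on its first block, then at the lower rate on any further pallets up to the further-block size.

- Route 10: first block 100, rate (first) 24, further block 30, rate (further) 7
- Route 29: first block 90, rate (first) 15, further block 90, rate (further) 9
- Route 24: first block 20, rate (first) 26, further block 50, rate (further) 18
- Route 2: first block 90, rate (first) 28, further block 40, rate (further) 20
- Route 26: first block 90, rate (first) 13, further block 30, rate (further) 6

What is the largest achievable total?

Rank every tier by rate: Route 2/T1 28 > Route 24/T1 26 > Route 10/T1 24 > Route 2/T2 20 > Route 24/T2 18 > Route 29/T1 15 > Route 26/T1 13 > Route 29/T2 9 > Route 10/T2 7 > Route 26/T2 6.
Route 2 T1 at 28: fill all 90 ; 130 left.
Route 24/T1 (26): +20 ; 110 left.
Route 10/T1 (24): +100 ; 10 left.
10 remain; put them into Route 2 T2 at 20.
Total = 28×90 + 26×20 + 24×100 + 20×10 = 5640.

5640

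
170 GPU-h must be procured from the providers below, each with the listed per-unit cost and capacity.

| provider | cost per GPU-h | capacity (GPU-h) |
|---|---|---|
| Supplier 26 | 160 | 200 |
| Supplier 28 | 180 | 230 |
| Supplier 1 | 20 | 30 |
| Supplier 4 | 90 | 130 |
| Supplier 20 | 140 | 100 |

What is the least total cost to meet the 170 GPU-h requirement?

13700

Cheapest first:
Take 30 from Supplier 1 at 20 — need 140 more.
Supplier 4 at 90: take all 130 GPU-h — 10 still needed.
Take 10 from Supplier 20 at 140 to finish.
Supplier 26, Supplier 28: unused.
Cost = 30×20 + 130×90 + 10×140 = 13700.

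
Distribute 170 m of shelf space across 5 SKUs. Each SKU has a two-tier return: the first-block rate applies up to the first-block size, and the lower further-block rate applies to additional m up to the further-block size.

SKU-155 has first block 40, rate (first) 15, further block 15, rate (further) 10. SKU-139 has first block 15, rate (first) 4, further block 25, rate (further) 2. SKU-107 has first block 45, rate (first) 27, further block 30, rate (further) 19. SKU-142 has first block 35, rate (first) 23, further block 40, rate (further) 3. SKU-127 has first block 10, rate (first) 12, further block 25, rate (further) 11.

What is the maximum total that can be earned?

Treat each block as its own option and order by rate: SKU-107/first 27 > SKU-142/first 23 > SKU-107/second 19 > SKU-155/first 15 > SKU-127/first 12 > SKU-127/second 11 > SKU-155/second 10 > SKU-139/first 4 > SKU-142/second 3 > SKU-139/second 2.
Fill SKU-107 first block (45 at 27) — 125 left.
SKU-142 first at 23: fill all 35 — 90 left.
Fill SKU-107 second block (30 at 19) — 60 left.
SKU-155 first at 15: fill all 40 — 20 left.
Fill SKU-127 first block (10 at 12) — 10 left.
SKU-127/second: +10 of 25 at 11; pool empty.
Total = 27×45 + 23×35 + 19×30 + 15×40 + 12×10 + 11×10 = 3420.

3420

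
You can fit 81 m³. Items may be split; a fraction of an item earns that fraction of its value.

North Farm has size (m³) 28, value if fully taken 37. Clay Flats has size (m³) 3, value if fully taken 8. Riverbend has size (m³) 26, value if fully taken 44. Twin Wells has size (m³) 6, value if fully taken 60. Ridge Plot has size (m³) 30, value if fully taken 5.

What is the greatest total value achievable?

Best value per unit of size first: Twin Wells 60/6≈10, Clay Flats 8/3≈2.67, Riverbend 44/26≈1.69, North Farm 37/28≈1.32, Ridge Plot 5/30≈0.167.
All 6 m³ of Twin Wells fit (value 60) — 75 remain.
All 3 m³ of Clay Flats fit (value 8) — 72 remain.
Take all of Riverbend (26 m³, value 44) — 46 m³ left.
Take all of North Farm (28 m³, value 37) — 18 m³ left.
Fill the last 18 m³ with part of Ridge Plot: 18/30 of it earns 3.
Total value = 152.

152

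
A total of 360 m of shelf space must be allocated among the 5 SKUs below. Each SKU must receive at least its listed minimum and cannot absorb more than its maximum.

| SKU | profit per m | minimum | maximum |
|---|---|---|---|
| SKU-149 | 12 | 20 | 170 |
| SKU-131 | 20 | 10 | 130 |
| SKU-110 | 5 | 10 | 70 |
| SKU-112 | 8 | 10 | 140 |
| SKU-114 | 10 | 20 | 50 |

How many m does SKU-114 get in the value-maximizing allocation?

Meeting every minimum uses 20+10+10+10+20 = 70 m, leaving 290.
Order the SKUs by profit per m: SKU-131 20 > SKU-149 12 > SKU-114 10 > SKU-112 8 > SKU-110 5.
Give SKU-131 120 more to hit its cap of 130 → 170 left.
Give SKU-149 150 more to hit its cap of 170 → 20 left.
SKU-114 has room for 30 more but only 20 remain, so it gets 40.

40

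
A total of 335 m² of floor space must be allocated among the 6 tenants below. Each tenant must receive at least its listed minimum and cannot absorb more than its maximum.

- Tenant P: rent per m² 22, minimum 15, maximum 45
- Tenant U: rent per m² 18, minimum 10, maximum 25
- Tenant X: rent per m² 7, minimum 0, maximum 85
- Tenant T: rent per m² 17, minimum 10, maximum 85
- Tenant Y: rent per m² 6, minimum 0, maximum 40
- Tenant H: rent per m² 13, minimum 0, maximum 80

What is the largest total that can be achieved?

4610

Meeting every minimum uses 15+10+0+10+0+0 = 35 m², leaving 300.
Order the tenants by rent per m²: Tenant P 22 > Tenant U 18 > Tenant T 17 > Tenant H 13 > Tenant X 7 > Tenant Y 6.
Give Tenant P 30 more to hit its cap of 45 — 270 left.
Give Tenant U 15 more to hit its cap of 25 — 255 left.
Tenant T: +75 to 85 (cap) — 180 left.
Tenant H: +80 to 80 (cap) — 100 left.
Give Tenant X 85 more to hit its cap of 85 — 15 left.
Only 15 left; Tenant Y takes them to reach 15.
Total = 22×45 + 18×25 + 7×85 + 17×85 + 6×15 + 13×80 = 4610.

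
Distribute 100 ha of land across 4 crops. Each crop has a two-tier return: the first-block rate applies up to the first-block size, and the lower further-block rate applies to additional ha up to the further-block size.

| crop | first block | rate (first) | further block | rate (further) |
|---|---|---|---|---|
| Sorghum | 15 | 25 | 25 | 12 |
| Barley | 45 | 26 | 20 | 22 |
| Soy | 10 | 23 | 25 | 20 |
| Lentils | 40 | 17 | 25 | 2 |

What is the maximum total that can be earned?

Order all 8 blocks by rate: Barley/T1 26 > Sorghum/T1 25 > Soy/T1 23 > Barley/T2 22 > Soy/T2 20 > Lentils/T1 17 > Sorghum/T2 12 > Lentils/T2 2.
Barley/T1 (26): +45 ; 55 left.
Sorghum/T1 (25): +15 ; 40 left.
Soy/T1 (23): +10 ; 30 left.
Barley/T2 (22): +20 ; 10 left.
10 remain; put them into Soy T2 at 20.
Total = 26×45 + 25×15 + 23×10 + 22×20 + 20×10 = 2415.

2415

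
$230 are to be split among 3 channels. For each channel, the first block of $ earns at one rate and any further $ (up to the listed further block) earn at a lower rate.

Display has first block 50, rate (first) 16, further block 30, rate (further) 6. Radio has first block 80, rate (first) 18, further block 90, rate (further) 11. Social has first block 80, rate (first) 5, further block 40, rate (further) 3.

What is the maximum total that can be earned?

3290

Treat each block as its own option and order by rate: Radio/T1 18 > Display/T1 16 > Radio/T2 11 > Display/T2 6 > Social/T1 5 > Social/T2 3.
Fill Radio T1 block (80 at 18) ; 150 left.
Display/T1 (16): +50 ; 100 left.
Radio/T2 (11): +90 ; 10 left.
10 remain; put them into Display T2 at 6.
Total = 18×80 + 16×50 + 11×90 + 6×10 = 3290.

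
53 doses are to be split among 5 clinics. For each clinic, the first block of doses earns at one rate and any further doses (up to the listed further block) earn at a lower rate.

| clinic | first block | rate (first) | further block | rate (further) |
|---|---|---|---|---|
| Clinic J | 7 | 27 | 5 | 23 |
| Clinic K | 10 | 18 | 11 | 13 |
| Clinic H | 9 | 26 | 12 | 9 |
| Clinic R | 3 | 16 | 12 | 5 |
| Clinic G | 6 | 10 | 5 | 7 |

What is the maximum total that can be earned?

Order all 10 blocks by rate: Clinic J/first 27 > Clinic H/first 26 > Clinic J/second 23 > Clinic K/first 18 > Clinic R/first 16 > Clinic K/second 13 > Clinic G/first 10 > Clinic H/second 9 > Clinic G/second 7 > Clinic R/second 5.
Clinic J/first (27): +7 → 46 left.
Clinic H/first (26): +9 → 37 left.
Clinic J second at 23: fill all 5 → 32 left.
Clinic K first at 18: fill all 10 → 22 left.
Clinic R first at 16: fill all 3 → 19 left.
Fill Clinic K second block (11 at 13) → 8 left.
Fill Clinic G first block (6 at 10) → 2 left.
Clinic H second at 9: only 2 left, fill 2.
Total = 27×7 + 26×9 + 23×5 + 18×10 + 16×3 + 13×11 + 10×6 + 9×2 = 987.

987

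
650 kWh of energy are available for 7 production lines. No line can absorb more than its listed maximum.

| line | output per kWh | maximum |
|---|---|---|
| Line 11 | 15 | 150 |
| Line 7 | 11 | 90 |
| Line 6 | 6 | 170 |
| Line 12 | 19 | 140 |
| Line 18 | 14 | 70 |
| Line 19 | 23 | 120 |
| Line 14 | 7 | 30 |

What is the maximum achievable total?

Order the production lines by output per kWh: Line 19 23 > Line 12 19 > Line 11 15 > Line 18 14 > Line 7 11 > Line 14 7 > Line 6 6.
Line 19 takes 120 to reach its cap of 120 ; 530 left.
Line 12: +140 to 140 (cap) ; 390 left.
Line 11: +150 to 150 (cap) ; 240 left.
Line 18: +70 to 70 (cap) ; 170 left.
Give Line 7 90 to hit its cap of 90 ; 80 left.
Give Line 14 30 to hit its cap of 30 ; 50 left.
Line 6 has room for 170 but only 50 remain, so it gets 50.
Total = 15×150 + 11×90 + 6×50 + 19×140 + 14×70 + 23×120 + 7×30 = 10150.

10150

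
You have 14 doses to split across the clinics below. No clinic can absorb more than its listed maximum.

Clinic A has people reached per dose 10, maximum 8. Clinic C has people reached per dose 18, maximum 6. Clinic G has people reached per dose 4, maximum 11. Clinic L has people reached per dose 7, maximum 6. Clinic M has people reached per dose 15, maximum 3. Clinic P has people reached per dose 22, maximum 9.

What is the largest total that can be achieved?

288

Rank by people reached per dose: Clinic P 22 > Clinic C 18 > Clinic M 15 > Clinic A 10 > Clinic L 7 > Clinic G 4.
Clinic P takes 9 to reach its cap of 9 → 5 left.
Clinic C: +5 (room for 6) → 5. Pool exhausted.
Total = 18×5 + 22×9 = 288.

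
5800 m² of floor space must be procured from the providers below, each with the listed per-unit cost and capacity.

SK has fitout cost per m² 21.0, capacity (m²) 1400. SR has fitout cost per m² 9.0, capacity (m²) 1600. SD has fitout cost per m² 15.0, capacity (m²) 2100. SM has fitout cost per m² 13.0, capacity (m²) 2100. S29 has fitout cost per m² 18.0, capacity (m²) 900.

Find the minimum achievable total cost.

73200

Fill from the cheapest provider first.
SR at 9.0: take all 1600 m² — 4200 still needed.
Take 2100 from SM at 13.0 — need 2100 more.
SD at 15.0: take all 2100 m² — 0 still needed.
S29, SK: unused.
Cost = 1600×9.0 + 2100×13.0 + 2100×15.0 = 73200.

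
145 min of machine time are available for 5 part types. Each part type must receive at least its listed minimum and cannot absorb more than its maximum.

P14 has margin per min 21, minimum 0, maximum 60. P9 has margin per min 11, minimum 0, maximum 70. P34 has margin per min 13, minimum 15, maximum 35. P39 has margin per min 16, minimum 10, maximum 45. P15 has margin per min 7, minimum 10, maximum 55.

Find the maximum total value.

2440

Meeting every minimum uses 0+0+15+10+10 = 35 min, leaving 110.
Highest margin per min first: P14 21 > P39 16 > P34 13 > P9 11 > P15 7.
P14 takes 60 more to reach its cap of 60 — 50 left.
P39 takes 35 more to reach its cap of 45 — 15 left.
P34: +15 (room for 20) → 30. Pool exhausted.
Total = 21×60 + 13×30 + 16×45 + 7×10 = 2440.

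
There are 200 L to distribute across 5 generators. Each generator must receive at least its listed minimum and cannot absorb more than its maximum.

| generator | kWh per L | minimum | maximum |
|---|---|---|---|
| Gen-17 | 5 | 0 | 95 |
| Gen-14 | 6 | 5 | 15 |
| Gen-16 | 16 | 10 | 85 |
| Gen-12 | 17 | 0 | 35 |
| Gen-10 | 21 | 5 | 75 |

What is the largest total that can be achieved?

Meeting every minimum uses 0+5+10+0+5 = 20 L, leaving 180.
Order the generators by kWh per L: Gen-10 21 > Gen-12 17 > Gen-16 16 > Gen-14 6 > Gen-17 5.
Gen-10 takes 70 more to reach its cap of 75 ; 110 left.
Give Gen-12 35 more to hit its cap of 35 ; 75 left.
Gen-16: +75 to 85 (cap) ; 0 left.
Total = 6×5 + 16×85 + 17×35 + 21×75 = 3560.

3560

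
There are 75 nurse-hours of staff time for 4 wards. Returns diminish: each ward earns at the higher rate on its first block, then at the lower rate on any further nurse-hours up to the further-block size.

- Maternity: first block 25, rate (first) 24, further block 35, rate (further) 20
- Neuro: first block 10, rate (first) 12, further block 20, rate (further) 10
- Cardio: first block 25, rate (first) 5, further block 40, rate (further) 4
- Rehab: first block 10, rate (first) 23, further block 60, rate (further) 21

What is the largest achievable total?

Rank every tier by rate: Maternity/first 24 > Rehab/first 23 > Rehab/second 21 > Maternity/second 20 > Neuro/first 12 > Neuro/second 10 > Cardio/first 5 > Cardio/second 4.
Fill Maternity first block (25 at 24) ; 50 left.
Fill Rehab first block (10 at 23) ; 40 left.
40 remain; put them into Rehab second at 21.
Total = 24×25 + 23×10 + 21×40 = 1670.

1670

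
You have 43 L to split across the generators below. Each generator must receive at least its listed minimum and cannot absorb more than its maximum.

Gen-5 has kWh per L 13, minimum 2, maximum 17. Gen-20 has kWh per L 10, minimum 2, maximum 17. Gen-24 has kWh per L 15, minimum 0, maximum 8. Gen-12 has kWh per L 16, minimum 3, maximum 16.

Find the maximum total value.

Meeting every minimum uses 2+2+0+3 = 7 L, leaving 36.
Highest kWh per L first: Gen-12 16 > Gen-24 15 > Gen-5 13 > Gen-20 10.
Give Gen-12 13 more to hit its cap of 16 ; 23 left.
Gen-24 takes 8 more to reach its cap of 8 ; 15 left.
Gen-5: +15 to 17 (cap) ; 0 left.
Total = 13×17 + 10×2 + 15×8 + 16×16 = 617.

617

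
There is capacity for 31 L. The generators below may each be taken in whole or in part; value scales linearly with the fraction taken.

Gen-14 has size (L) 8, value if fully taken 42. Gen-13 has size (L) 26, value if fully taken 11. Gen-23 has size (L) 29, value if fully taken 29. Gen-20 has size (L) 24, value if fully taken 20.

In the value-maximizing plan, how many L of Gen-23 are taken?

23

Best value per unit of size first: Gen-14 42/8≈5.25, Gen-23 29/29≈1, Gen-20 20/24≈0.833, Gen-13 11/26≈0.423.
Take all of Gen-14 (8 L, value 42) ; 23 L left.
Only 23 L remain; take 23/29 of Gen-23 for value 29×23/29 = 23.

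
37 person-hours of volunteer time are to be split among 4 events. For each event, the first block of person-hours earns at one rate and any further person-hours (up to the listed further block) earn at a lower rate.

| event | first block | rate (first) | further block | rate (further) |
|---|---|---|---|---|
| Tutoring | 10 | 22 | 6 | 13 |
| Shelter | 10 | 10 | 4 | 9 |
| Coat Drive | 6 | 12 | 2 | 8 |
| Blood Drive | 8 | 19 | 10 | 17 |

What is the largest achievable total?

656

Rank every tier by rate: Tutoring/T1 22 > Blood Drive/T1 19 > Blood Drive/T2 17 > Tutoring/T2 13 > Coat Drive/T1 12 > Shelter/T1 10 > Shelter/T2 9 > Coat Drive/T2 8.
Fill Tutoring T1 block (10 at 22) — 27 left.
Fill Blood Drive T1 block (8 at 19) — 19 left.
Blood Drive/T2 (17): +10 — 9 left.
Tutoring/T2 (13): +6 — 3 left.
Coat Drive/T1: +3 of 6 at 12; pool empty.
Total = 22×10 + 19×8 + 17×10 + 13×6 + 12×3 = 656.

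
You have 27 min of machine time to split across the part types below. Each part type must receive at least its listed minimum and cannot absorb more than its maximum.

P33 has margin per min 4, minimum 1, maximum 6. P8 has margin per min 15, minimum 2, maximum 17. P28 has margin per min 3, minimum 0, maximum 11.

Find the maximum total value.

Meeting every minimum uses 1+2+0 = 3 min, leaving 24.
Highest margin per min first: P8 15 > P33 4 > P28 3.
P8 takes 15 more to reach its cap of 17 → 9 left.
P33: +5 to 6 (cap) → 4 left.
P28 has room for 11 more but only 4 remain, so it gets 4.
Total = 4×6 + 15×17 + 3×4 = 291.

291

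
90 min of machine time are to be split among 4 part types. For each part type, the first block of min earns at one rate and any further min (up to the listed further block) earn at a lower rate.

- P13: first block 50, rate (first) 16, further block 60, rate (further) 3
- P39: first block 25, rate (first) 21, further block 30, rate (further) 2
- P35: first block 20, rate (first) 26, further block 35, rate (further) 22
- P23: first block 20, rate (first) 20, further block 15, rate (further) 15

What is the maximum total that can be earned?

Treat each block as its own option and order by rate: P35/first 26 > P35/second 22 > P39/first 21 > P23/first 20 > P13/first 16 > P23/second 15 > P13/second 3 > P39/second 2.
Fill P35 first block (20 at 26) ; 70 left.
P35/second (22): +35 ; 35 left.
P39/first (21): +25 ; 10 left.
P23 first at 20: only 10 left, fill 10.
Total = 26×20 + 22×35 + 21×25 + 20×10 = 2015.

2015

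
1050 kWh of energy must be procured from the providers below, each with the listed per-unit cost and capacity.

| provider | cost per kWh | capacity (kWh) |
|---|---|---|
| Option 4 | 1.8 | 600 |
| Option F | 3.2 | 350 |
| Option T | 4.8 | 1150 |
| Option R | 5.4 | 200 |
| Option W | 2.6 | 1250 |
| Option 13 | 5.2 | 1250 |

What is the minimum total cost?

2250

Fill from the cheapest provider first.
Option 4 at 1.8: take all 600 kWh ; 450 still needed.
Option W (2.6): take the remaining 450 ; done.
Option F, Option T, Option 13, Option R: unused.
Cost = 600×1.8 + 450×2.6 = 2250.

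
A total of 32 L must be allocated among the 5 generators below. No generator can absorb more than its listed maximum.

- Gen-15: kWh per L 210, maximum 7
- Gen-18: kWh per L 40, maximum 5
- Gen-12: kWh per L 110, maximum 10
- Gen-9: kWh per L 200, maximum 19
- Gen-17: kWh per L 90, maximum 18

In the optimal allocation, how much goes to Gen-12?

6

Order the generators by kWh per L: Gen-15 210 > Gen-9 200 > Gen-12 110 > Gen-17 90 > Gen-18 40.
Gen-15: +7 to 7 (cap) ; 25 left.
Gen-9 takes 19 to reach its cap of 19 ; 6 left.
Only 6 left; Gen-12 takes them to reach 6.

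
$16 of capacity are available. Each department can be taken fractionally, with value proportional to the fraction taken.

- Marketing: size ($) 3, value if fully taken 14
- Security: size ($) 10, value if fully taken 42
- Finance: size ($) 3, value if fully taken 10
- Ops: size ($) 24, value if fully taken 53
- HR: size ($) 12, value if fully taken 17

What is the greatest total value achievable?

66

Best value per unit of size first: Marketing 14/3≈4.67, Security 42/10≈4.2, Finance 10/3≈3.33, Ops 53/24≈2.21, HR 17/12≈1.42.
Take all of Marketing (3 $, value 14) — 13 $ left.
Take all of Security (10 $, value 42) — 3 $ left.
Finance: take in full, 3 $ for value 10 — 0 left.
Total value = 66.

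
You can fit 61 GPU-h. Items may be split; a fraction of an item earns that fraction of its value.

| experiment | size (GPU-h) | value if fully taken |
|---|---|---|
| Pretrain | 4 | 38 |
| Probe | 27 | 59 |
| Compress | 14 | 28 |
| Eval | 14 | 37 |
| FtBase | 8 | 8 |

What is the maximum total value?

Sort by value density: Pretrain 38/4≈9.5, Eval 37/14≈2.64, Probe 59/27≈2.19, Compress 28/14≈2, FtBase 8/8≈1.
Pretrain: take in full, 4 GPU-h for value 38 → 57 left.
Take all of Eval (14 GPU-h, value 37) → 43 GPU-h left.
All 27 GPU-h of Probe fit (value 59) → 16 remain.
Take all of Compress (14 GPU-h, value 28) → 2 GPU-h left.
2 GPU-h left: a 2/8 share of FtBase gives 8×2/8 = 2.
Total value = 164.

164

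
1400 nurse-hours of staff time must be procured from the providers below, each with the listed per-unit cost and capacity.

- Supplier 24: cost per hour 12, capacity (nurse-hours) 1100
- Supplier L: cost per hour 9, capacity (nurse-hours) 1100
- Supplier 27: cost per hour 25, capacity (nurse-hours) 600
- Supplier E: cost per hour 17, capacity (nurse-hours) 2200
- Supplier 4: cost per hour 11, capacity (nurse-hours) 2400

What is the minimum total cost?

Use providers in increasing cost order.
Take 1100 from Supplier L at 9 → need 300 more.
Supplier 4 (11): take the remaining 300 → done.
Supplier 24, Supplier E, Supplier 27: unused.
Cost = 1100×9 + 300×11 = 13200.

13200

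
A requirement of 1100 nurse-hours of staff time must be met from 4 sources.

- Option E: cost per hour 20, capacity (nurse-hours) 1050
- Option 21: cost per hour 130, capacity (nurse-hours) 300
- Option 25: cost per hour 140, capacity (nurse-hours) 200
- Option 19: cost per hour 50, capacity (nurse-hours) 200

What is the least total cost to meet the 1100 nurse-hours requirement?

23500

Use sources in increasing cost order.
Take 1050 from Option E at 20 → need 50 more.
Take 50 from Option 19 at 50 to finish.
Option 21, Option 25: unused.
Cost = 1050×20 + 50×50 = 23500.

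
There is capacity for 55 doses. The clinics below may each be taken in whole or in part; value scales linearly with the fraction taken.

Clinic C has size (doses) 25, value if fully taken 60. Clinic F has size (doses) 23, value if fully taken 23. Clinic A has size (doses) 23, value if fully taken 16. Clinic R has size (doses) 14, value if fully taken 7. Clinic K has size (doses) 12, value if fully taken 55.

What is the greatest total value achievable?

Sort by value density: Clinic K 55/12≈4.58, Clinic C 60/25≈2.4, Clinic F 23/23≈1, Clinic A 16/23≈0.696, Clinic R 7/14≈0.5.
Clinic K: take in full, 12 doses for value 55 → 43 left.
Clinic C: take in full, 25 doses for value 60 → 18 left.
Fill the last 18 doses with part of Clinic F: 18/23 of it earns 18.
Total value = 133.

133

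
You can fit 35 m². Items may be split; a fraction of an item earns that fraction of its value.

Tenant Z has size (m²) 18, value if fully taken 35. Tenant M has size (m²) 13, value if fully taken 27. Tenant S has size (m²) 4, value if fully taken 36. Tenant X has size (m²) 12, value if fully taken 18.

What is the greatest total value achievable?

98

Sort by value density: Tenant S 36/4≈9, Tenant M 27/13≈2.08, Tenant Z 35/18≈1.94, Tenant X 18/12≈1.5.
Tenant S: take in full, 4 m² for value 36 ; 31 left.
Tenant M: take in full, 13 m² for value 27 ; 18 left.
Tenant Z: take in full, 18 m² for value 35 ; 0 left.
Total value = 98.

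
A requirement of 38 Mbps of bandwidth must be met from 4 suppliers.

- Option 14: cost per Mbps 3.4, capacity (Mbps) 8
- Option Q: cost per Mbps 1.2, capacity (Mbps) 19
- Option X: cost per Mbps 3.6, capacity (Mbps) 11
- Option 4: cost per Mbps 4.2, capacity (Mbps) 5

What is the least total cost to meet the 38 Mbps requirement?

89.6

Use suppliers in increasing cost order.
Option Q at 1.2: take all 19 Mbps → 19 still needed.
Take 8 from Option 14 at 3.4 → need 11 more.
Take 11 from Option X at 3.6 → need 0 more.
Option 4: unused.
Cost = 19×1.2 + 8×3.4 + 11×3.6 = 89.6.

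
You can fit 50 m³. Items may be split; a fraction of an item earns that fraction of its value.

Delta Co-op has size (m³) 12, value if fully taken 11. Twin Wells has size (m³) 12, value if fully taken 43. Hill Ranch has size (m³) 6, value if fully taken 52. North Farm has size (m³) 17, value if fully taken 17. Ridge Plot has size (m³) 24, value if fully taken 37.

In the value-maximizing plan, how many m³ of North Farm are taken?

Sort by value density: Hill Ranch 52/6≈8.67, Twin Wells 43/12≈3.58, Ridge Plot 37/24≈1.54, North Farm 17/17≈1, Delta Co-op 11/12≈0.917.
Hill Ranch: take in full, 6 m³ for value 52 — 44 left.
Take all of Twin Wells (12 m³, value 43) — 32 m³ left.
All 24 m³ of Ridge Plot fit (value 37) — 8 remain.
8 m³ left: a 8/17 share of North Farm gives 17×8/17 = 8.

8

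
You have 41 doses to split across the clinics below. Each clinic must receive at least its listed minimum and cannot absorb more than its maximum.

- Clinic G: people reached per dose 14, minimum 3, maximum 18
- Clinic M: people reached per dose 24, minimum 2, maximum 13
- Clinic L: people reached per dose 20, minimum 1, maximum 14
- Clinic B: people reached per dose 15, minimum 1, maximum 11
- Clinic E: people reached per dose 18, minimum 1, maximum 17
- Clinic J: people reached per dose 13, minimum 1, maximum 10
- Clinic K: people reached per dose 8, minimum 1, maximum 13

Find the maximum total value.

814

Meeting every minimum uses 3+2+1+1+1+1+1 = 10 doses, leaving 31.
Highest people reached per dose first: Clinic M 24 > Clinic L 20 > Clinic E 18 > Clinic B 15 > Clinic G 14 > Clinic J 13 > Clinic K 8.
Clinic M: +11 to 13 (cap) → 20 left.
Give Clinic L 13 more to hit its cap of 14 → 7 left.
Only 7 left; Clinic E takes them to reach 8.
Total = 14×3 + 24×13 + 20×14 + 15×1 + 18×8 + 13×1 + 8×1 = 814.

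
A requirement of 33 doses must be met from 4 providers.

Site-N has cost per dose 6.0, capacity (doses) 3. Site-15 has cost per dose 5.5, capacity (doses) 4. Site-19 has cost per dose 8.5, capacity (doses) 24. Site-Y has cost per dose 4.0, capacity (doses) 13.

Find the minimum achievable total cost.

Use providers in increasing cost order.
Site-Y at 4.0: take all 13 doses — 20 still needed.
Site-15 at 5.5: take all 4 doses — 16 still needed.
Take 3 from Site-N at 6.0 — need 13 more.
Take 13 from Site-19 at 8.5 to finish.
Cost = 13×4.0 + 4×5.5 + 3×6.0 + 13×8.5 = 202.5.

202.5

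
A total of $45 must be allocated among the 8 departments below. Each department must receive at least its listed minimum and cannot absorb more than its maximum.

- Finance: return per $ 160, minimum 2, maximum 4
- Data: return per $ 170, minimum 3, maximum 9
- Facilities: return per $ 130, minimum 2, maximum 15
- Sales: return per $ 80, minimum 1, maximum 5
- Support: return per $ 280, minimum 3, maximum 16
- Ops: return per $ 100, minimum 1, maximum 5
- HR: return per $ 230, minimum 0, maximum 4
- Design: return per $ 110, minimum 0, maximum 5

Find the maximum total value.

Meeting every minimum uses 2+3+2+1+3+1+0+0 = 12 $, leaving 33.
Rank by return per $: Support 280 > HR 230 > Data 170 > Finance 160 > Facilities 130 > Design 110 > Ops 100 > Sales 80.
Give Support 13 more to hit its cap of 16 ; 20 left.
HR takes 4 more to reach its cap of 4 ; 16 left.
Data: +6 to 9 (cap) ; 10 left.
Give Finance 2 more to hit its cap of 4 ; 8 left.
Facilities has room for 13 more but only 8 remain, so it gets 10.
Total = 160×4 + 170×9 + 130×10 + 80×1 + 280×16 + 100×1 + 230×4 = 9050.

9050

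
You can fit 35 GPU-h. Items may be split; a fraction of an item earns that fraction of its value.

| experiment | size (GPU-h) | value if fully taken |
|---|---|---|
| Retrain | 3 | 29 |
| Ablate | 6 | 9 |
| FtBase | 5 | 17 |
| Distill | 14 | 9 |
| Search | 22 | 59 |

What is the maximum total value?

112.5

Rank by value-to-size ratio: Retrain 29/3≈9.67, FtBase 17/5≈3.4, Search 59/22≈2.68, Ablate 9/6≈1.5, Distill 9/14≈0.643.
Retrain: take in full, 3 GPU-h for value 29 → 32 left.
All 5 GPU-h of FtBase fit (value 17) → 27 remain.
All 22 GPU-h of Search fit (value 59) → 5 remain.
Only 5 GPU-h remain; take 5/6 of Ablate for value 9×5/6 = 7.5.
Total value = 112.5.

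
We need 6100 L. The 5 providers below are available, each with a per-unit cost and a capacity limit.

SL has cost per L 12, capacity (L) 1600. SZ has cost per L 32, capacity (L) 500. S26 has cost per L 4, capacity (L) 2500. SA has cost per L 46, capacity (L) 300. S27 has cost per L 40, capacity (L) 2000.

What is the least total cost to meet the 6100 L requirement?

105200

Cheapest first:
S26 at 4: take all 2500 L — 3600 still needed.
SL (12): use full 1600 — 2000 L to go.
SZ at 32: take all 500 L — 1500 still needed.
S27 at 40: take 1500 of its 2000 — requirement met.
SA: unused.
Cost = 2500×4 + 1600×12 + 500×32 + 1500×40 = 105200.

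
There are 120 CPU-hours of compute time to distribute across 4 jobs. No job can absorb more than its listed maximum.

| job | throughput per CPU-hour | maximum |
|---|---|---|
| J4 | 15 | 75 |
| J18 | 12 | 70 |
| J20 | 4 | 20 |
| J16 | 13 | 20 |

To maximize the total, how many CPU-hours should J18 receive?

25

Rank by throughput per CPU-hour: J4 15 > J16 13 > J18 12 > J20 4.
J4 takes 75 to reach its cap of 75 → 45 left.
J16 takes 20 to reach its cap of 20 → 25 left.
J18 has room for 70 but only 25 remain, so it gets 25.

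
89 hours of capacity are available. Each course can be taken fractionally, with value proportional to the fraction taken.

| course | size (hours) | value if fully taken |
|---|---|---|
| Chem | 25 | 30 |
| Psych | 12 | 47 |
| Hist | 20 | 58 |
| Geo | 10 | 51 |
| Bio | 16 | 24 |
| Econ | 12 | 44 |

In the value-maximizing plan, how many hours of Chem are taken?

19

Best value per unit of size first: Geo 51/10≈5.1, Psych 47/12≈3.92, Econ 44/12≈3.67, Hist 58/20≈2.9, Bio 24/16≈1.5, Chem 30/25≈1.2.
All 10 hours of Geo fit (value 51) ; 79 remain.
Take all of Psych (12 hours, value 47) ; 67 hours left.
Econ: take in full, 12 hours for value 44 ; 55 left.
All 20 hours of Hist fit (value 58) ; 35 remain.
Take all of Bio (16 hours, value 24) ; 19 hours left.
Only 19 hours remain; take 19/25 of Chem for value 30×19/25 = 22.8.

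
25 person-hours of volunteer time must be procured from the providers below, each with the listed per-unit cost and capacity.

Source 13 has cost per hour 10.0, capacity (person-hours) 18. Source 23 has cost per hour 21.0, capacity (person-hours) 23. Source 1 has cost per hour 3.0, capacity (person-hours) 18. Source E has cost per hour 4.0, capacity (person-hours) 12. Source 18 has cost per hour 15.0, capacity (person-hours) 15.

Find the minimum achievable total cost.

Use providers in increasing cost order.
Take 18 from Source 1 at 3.0 ; need 7 more.
Source E at 4.0: take 7 of its 12 ; requirement met.
Source 13, Source 18, Source 23: unused.
Cost = 18×3.0 + 7×4.0 = 82.

82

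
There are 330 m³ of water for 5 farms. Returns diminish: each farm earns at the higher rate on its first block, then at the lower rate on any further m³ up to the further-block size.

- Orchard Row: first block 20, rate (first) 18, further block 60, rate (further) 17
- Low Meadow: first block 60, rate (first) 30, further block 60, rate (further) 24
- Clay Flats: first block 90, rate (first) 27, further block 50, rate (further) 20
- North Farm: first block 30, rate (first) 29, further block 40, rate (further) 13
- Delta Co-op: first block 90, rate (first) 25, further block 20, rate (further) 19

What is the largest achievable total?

Treat each block as its own option and order by rate: Low Meadow/tier1 30 > North Farm/tier1 29 > Clay Flats/tier1 27 > Delta Co-op/tier1 25 > Low Meadow/tier2 24 > Clay Flats/tier2 20 > Delta Co-op/tier2 19 > Orchard Row/tier1 18 > Orchard Row/tier2 17 > North Farm/tier2 13.
Low Meadow/tier1 (30): +60 ; 270 left.
Fill North Farm tier1 block (30 at 29) ; 240 left.
Clay Flats/tier1 (27): +90 ; 150 left.
Delta Co-op/tier1 (25): +90 ; 60 left.
Low Meadow tier2 at 24: fill all 60 ; 0 left.
Total = 30×60 + 29×30 + 27×90 + 25×90 + 24×60 = 8790.

8790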